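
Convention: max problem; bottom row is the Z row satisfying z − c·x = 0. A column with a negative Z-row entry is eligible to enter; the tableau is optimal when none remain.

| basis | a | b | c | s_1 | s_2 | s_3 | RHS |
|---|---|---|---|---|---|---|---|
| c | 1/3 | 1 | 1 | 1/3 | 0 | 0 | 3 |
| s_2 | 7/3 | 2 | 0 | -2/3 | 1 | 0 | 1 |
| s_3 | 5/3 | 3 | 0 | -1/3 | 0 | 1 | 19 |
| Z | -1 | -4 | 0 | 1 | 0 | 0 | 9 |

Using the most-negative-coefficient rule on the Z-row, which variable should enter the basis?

b

Negative Z-row entries: a: -1, b: -4.
The most negative is -4 in column b, so b enters.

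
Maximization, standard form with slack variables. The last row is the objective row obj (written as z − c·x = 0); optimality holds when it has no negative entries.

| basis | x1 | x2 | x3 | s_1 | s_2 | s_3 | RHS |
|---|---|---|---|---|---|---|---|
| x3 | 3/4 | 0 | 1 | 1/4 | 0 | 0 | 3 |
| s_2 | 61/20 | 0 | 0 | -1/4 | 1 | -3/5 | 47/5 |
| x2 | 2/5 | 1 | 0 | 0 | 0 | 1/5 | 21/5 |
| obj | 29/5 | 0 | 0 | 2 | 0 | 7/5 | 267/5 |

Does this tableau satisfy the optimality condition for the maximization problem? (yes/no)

yes

Every obj-row coefficient is ≥ 0, so the tableau is optimal.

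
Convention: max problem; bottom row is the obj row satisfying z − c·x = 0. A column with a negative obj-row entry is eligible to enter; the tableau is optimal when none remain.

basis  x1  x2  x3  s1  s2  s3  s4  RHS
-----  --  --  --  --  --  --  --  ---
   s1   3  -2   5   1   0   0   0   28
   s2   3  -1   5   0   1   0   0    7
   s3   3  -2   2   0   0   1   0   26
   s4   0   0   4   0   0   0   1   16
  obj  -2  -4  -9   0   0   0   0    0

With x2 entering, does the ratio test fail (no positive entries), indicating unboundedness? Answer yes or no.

yes

Every constraint-row entry in column x2 is ≤ 0, so increasing x2 is unbounded.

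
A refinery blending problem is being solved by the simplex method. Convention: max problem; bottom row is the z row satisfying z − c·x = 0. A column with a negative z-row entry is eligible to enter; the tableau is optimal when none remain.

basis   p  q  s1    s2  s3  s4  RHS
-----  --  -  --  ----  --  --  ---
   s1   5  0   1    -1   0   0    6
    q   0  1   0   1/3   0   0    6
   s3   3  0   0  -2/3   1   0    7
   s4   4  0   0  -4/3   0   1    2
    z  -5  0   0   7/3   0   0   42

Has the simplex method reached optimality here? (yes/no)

The z-row has a negative entry -5 in column p, so it is not optimal.

no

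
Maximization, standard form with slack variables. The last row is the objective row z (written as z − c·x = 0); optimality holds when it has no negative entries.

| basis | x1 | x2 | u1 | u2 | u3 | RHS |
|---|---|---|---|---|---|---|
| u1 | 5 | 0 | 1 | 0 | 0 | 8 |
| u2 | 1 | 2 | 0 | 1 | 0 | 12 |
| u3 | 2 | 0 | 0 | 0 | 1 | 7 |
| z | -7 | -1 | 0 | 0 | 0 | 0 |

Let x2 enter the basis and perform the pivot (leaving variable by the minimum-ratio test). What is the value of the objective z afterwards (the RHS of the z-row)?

Ratio test on column x2 — row 1: entry 0 ≤ 0; row 2: 12/2 = 6; row 3: entry 0 ≤ 0. Minimum is 6 at row 2 (u2 leaves); pivot element 2.
Pivot on row 2; the z-row RHS becomes 0 − (-1)·6 = 6.

6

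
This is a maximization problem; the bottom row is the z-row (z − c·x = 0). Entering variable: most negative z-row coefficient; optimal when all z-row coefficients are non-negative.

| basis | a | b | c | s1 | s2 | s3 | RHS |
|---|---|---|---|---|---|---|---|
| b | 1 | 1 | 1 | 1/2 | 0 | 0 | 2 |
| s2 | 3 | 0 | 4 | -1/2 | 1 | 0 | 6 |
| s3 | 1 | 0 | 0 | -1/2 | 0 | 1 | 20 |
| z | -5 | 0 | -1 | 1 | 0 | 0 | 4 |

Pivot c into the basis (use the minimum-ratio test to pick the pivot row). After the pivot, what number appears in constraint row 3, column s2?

0

Ratio test on column c — row 1: 2/1 = 2; row 2: 6/4 = 3/2; row 3: entry 0 ≤ 0. Minimum is 3/2 at row 2 (s2 leaves); pivot element 4.
Divide row 2 by 4; eliminate column c from the other rows.
Row 3 update in column s2: 0 − 0·(1/4) = 0.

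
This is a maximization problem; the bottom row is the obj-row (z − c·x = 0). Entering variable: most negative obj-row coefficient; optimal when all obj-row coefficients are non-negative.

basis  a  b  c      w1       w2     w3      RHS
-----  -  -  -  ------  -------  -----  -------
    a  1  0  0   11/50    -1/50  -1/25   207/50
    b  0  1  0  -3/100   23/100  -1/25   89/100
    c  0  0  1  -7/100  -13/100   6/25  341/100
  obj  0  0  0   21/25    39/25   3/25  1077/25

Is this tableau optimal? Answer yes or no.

Every obj-row coefficient is ≥ 0, so the tableau is optimal.

yes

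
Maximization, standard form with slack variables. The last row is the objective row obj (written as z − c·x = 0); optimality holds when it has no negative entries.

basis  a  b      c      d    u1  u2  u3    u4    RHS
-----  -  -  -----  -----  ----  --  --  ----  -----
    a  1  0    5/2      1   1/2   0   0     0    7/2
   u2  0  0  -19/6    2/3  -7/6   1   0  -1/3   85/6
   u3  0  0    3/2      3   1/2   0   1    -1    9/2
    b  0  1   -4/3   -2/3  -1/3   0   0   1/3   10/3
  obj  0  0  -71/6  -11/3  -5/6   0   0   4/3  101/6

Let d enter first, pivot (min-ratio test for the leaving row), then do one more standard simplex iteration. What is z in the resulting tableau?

97/3

Ratio test on column d — row 1: (7/2)/1 = 7/2; row 2: (85/6)/(2/3) = 85/4; row 3: (9/2)/3 = 3/2; row 4: entry -2/3 ≤ 0. Minimum is 3/2 at row 3 (u3 leaves); pivot element 3.
Pivot on row 3; the obj-row RHS becomes 101/6 − (-11/3)·(3/2) = 67/3.
Next entering variable (most negative obj-row entry -10): c.
Ratio test on column c — row 1: 2/2 = 1; row 2: entry -7/2 ≤ 0; row 3: (3/2)/(1/2) = 3; row 4: entry -1 ≤ 0. Minimum is 1 at row 1 (a leaves); pivot element 2.
After the second pivot the obj-row RHS is 67/3 − (-10)·1 = 97/3.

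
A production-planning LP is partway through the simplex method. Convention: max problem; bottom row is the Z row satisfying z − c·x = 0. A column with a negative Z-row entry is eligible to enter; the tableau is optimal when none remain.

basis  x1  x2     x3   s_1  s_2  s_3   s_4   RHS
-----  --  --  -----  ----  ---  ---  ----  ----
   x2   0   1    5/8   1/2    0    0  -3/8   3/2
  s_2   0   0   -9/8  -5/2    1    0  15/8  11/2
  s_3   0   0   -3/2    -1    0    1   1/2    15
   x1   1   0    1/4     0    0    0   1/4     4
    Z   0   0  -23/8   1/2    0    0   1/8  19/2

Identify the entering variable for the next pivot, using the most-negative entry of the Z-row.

x3

Negative Z-row entries: x3: -23/8.
The most negative is -23/8 in column x3, so x3 enters.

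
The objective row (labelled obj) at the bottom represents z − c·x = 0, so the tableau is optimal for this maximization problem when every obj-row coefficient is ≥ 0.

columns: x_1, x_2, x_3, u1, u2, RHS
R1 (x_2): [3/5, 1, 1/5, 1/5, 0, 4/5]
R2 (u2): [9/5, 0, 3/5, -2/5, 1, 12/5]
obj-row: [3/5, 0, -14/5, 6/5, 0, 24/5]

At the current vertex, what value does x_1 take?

x_1 is not in the basis, so in the current basic feasible solution x_1 = 0.

0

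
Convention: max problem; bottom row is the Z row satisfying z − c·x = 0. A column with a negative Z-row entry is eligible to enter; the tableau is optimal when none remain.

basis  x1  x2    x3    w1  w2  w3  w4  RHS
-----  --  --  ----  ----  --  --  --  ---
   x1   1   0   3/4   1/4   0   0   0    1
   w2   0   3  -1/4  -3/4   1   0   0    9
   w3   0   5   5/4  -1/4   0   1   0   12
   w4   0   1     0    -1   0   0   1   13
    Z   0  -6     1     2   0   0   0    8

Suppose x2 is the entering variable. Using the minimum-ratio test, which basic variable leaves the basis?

w3

Column x2 entries and ratios — x1: 0 ≤ 0, skip; w2: 9/3 = 3; w3: 12/5 = 12/5; w4: 13/1 = 13.
Smallest ratio is 12/5 in the row of w3, so w3 leaves.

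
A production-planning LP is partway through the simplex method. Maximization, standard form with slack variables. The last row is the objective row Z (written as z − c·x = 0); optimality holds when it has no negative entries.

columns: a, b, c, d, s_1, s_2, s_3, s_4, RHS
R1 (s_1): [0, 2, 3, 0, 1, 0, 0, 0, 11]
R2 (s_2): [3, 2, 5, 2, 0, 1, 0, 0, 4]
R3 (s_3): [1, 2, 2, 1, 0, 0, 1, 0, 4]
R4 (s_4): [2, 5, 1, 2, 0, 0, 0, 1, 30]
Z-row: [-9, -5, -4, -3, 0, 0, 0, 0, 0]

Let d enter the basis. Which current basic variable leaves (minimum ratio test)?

Column d entries and ratios — s_1: 0 ≤ 0, skip; s_2: 4/2 = 2; s_3: 4/1 = 4; s_4: 30/2 = 15.
Smallest ratio is 2 in the row of s_2, so s_2 leaves.

s_2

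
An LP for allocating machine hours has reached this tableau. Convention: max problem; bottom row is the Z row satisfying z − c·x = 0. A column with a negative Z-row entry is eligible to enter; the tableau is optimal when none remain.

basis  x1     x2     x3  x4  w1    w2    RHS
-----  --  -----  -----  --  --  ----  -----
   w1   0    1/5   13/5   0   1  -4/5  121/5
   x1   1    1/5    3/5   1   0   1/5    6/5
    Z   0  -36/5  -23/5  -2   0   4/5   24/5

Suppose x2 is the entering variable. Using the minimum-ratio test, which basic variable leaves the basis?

x1

Column x2 entries and ratios — w1: (121/5)/(1/5) = 121; x1: (6/5)/(1/5) = 6.
Smallest ratio is 6 in the row of x1, so x1 leaves.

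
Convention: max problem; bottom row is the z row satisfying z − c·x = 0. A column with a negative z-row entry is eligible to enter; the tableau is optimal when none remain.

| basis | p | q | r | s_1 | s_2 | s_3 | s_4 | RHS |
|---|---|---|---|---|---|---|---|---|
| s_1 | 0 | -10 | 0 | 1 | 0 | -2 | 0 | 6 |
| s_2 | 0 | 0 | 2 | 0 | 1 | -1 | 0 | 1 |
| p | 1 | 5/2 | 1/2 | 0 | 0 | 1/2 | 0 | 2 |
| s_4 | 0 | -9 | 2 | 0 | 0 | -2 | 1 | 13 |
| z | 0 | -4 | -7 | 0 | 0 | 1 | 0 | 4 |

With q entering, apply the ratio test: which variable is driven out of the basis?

p

Column q entries and ratios — s_1: -10 ≤ 0, skip; s_2: 0 ≤ 0, skip; p: 2/(5/2) = 4/5; s_4: -9 ≤ 0, skip.
Smallest ratio is 4/5 in the row of p, so p leaves.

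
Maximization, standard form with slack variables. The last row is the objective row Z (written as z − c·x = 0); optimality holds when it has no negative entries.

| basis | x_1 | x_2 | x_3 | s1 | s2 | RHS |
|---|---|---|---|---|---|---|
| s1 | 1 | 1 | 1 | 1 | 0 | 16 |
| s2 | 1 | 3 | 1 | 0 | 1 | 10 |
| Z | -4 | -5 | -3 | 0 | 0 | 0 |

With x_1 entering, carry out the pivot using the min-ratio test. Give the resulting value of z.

Ratio test on column x_1 — row 1: 16/1 = 16; row 2: 10/1 = 10. Minimum is 10 at row 2 (s2 leaves); pivot element 1.
Pivot on row 2; the Z-row RHS becomes 0 − (-4)·10 = 40.

40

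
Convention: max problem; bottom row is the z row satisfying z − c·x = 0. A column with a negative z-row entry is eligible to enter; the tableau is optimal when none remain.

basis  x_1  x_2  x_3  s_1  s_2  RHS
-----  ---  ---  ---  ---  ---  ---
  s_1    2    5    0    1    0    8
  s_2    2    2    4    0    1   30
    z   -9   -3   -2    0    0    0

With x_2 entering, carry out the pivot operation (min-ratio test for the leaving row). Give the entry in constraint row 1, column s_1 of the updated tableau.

1/5

Ratio test on column x_2 — row 1: 8/5 = 8/5; row 2: 30/2 = 15. Minimum is 8/5 at row 1 (s_1 leaves); pivot element 5.
Divide row 1 by 5; eliminate column x_2 from the other rows.
In the new row 1, the s_1 entry is the old entry divided by the pivot: 1/5 = 1/5.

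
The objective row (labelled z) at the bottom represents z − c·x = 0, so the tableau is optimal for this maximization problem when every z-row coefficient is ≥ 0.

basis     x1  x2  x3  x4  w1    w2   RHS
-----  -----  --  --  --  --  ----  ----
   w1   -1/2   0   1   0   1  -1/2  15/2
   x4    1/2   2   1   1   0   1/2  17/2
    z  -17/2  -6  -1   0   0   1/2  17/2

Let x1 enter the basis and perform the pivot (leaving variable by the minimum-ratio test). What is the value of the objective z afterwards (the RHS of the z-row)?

153

Ratio test on column x1 — row 1: entry -1/2 ≤ 0; row 2: (17/2)/(1/2) = 17. Minimum is 17 at row 2 (x4 leaves); pivot element 1/2.
Pivot on row 2; the z-row RHS becomes 17/2 − (-17/2)·17 = 153.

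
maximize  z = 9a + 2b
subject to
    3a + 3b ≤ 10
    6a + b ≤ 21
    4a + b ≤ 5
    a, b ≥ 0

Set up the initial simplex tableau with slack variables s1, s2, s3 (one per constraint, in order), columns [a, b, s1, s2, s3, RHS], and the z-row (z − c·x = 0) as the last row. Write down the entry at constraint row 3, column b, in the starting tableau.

1

Constraint 3 has coefficient 1 on b.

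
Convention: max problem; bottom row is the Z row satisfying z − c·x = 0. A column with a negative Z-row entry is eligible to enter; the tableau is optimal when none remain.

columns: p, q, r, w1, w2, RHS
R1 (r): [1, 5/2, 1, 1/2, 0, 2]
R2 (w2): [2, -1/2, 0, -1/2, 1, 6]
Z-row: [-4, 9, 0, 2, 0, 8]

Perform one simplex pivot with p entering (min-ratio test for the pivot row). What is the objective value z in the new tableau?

Ratio test on column p — row 1: 2/1 = 2; row 2: 6/2 = 3. Minimum is 2 at row 1 (r leaves); pivot element 1.
Pivot on row 1; the Z-row RHS becomes 8 − (-4)·2 = 16.

16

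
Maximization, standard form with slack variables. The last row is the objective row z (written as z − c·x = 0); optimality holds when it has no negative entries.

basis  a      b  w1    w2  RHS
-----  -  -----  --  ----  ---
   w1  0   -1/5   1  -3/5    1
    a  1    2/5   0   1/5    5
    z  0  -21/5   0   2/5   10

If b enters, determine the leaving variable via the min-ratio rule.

a

Column b entries and ratios — w1: -1/5 ≤ 0, skip; a: 5/(2/5) = 25/2.
Smallest ratio is 25/2 in the row of a, so a leaves.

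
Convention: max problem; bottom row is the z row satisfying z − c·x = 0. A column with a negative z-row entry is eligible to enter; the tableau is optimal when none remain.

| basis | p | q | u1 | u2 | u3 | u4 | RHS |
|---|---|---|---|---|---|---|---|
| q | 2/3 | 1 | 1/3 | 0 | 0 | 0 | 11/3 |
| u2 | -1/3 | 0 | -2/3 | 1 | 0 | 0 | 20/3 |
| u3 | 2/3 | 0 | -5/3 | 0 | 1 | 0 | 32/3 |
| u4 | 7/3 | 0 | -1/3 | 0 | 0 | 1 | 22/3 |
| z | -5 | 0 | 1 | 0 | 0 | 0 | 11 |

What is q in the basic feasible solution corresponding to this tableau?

q is basic (row 1); its value is the RHS of that row, 11/3.

11/3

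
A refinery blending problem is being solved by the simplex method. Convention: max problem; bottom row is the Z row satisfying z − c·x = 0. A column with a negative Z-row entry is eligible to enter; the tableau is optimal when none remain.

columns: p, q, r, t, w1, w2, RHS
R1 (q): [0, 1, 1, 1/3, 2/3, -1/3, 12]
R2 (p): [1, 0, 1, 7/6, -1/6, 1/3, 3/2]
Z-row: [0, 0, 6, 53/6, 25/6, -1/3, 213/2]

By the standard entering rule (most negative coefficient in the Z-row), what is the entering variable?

Negative Z-row entries: w2: -1/3.
The most negative is -1/3 in column w2, so w2 enters.

w2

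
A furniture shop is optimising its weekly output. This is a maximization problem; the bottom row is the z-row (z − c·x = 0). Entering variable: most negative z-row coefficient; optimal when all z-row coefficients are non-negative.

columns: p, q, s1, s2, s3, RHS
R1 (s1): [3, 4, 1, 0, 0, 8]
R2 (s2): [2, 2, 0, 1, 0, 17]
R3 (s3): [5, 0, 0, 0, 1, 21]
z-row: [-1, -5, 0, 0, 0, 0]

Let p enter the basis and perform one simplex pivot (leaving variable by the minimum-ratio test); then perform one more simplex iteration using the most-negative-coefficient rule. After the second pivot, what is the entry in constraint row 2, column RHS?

13

Ratio test on column p — row 1: 8/3 = 8/3; row 2: 17/2 = 17/2; row 3: 21/5 = 21/5. Minimum is 8/3 at row 1 (s1 leaves); pivot element 3.
Divide row 1 by 3; eliminate column p from the other rows.
Second iteration: most negative z-row entry is -11/3 in column q, so q enters.
Ratio test on column q — row 1: (8/3)/(4/3) = 2; row 2: entry -2/3 ≤ 0; row 3: entry -20/3 ≤ 0. Minimum is 2 at row 1 (p leaves); pivot element 4/3.
Divide row 1 by 4/3; eliminate column q from the other rows.
After both pivots, the entry at constraint row 2, column RHS is 13.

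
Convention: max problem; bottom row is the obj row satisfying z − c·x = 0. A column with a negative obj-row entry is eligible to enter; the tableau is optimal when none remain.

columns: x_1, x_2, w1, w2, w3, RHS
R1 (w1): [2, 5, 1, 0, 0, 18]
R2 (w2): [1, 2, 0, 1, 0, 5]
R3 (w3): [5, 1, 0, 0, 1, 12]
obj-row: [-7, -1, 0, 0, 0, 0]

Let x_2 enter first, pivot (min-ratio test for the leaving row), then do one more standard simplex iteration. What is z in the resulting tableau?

Ratio test on column x_2 — row 1: 18/5 = 18/5; row 2: 5/2 = 5/2; row 3: 12/1 = 12. Minimum is 5/2 at row 2 (w2 leaves); pivot element 2.
Pivot on row 2; the obj-row RHS becomes 0 − (-1)·(5/2) = 5/2.
Next entering variable (most negative obj-row entry -13/2): x_1.
Ratio test on column x_1 — row 1: entry -1/2 ≤ 0; row 2: (5/2)/(1/2) = 5; row 3: (19/2)/(9/2) = 19/9. Minimum is 19/9 at row 3 (w3 leaves); pivot element 9/2.
After the second pivot the obj-row RHS is 5/2 − (-13/2)·(19/9) = 146/9.

146/9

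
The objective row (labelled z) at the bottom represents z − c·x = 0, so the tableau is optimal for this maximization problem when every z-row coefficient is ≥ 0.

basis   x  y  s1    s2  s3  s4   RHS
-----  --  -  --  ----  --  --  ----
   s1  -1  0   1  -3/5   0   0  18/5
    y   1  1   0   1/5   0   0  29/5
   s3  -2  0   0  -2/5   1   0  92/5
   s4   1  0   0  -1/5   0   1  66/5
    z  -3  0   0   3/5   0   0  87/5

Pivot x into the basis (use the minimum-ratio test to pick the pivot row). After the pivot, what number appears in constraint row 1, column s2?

-2/5

Ratio test on column x — row 1: entry -1 ≤ 0; row 2: (29/5)/1 = 29/5; row 3: entry -2 ≤ 0; row 4: (66/5)/1 = 66/5. Minimum is 29/5 at row 2 (y leaves); pivot element 1.
Divide row 2 by 1; eliminate column x from the other rows.
Row 1 update in column s2: -3/5 − (-1)·(1/5) = -2/5.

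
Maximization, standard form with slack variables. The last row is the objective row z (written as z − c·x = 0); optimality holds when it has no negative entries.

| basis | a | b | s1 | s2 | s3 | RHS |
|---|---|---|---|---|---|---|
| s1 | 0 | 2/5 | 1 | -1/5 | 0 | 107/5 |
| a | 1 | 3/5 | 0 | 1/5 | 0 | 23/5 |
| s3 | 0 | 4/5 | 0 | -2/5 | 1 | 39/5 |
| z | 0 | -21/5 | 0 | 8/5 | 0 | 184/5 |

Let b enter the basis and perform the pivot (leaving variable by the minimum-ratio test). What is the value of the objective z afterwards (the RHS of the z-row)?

Ratio test on column b — row 1: (107/5)/(2/5) = 107/2; row 2: (23/5)/(3/5) = 23/3; row 3: (39/5)/(4/5) = 39/4. Minimum is 23/3 at row 2 (a leaves); pivot element 3/5.
Pivot on row 2; the z-row RHS becomes 184/5 − (-21/5)·(23/3) = 69.

69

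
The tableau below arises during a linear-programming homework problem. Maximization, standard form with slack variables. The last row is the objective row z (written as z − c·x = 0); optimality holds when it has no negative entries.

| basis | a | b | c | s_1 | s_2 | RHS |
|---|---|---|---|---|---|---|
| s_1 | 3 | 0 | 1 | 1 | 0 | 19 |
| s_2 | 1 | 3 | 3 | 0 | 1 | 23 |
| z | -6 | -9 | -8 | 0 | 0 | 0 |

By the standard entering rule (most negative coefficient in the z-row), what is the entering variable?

Negative z-row entries: a: -6, b: -9, c: -8.
The most negative is -9 in column b, so b enters.

b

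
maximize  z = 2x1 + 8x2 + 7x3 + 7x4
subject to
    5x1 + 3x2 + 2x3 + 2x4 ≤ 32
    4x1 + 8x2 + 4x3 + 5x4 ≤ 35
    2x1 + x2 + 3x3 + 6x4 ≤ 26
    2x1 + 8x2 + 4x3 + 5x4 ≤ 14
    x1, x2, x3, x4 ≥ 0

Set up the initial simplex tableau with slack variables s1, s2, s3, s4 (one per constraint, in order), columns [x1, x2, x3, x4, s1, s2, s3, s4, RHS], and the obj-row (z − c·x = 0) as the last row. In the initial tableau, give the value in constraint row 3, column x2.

Constraint 3 has coefficient 1 on x2.

1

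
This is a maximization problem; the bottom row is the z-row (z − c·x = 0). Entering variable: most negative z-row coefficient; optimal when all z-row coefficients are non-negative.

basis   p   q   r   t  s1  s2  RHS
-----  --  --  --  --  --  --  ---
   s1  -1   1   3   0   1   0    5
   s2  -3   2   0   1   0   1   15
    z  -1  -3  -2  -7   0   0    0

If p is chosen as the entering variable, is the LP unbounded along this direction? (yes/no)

Every constraint-row entry in column p is ≤ 0, so increasing p is unbounded.

yes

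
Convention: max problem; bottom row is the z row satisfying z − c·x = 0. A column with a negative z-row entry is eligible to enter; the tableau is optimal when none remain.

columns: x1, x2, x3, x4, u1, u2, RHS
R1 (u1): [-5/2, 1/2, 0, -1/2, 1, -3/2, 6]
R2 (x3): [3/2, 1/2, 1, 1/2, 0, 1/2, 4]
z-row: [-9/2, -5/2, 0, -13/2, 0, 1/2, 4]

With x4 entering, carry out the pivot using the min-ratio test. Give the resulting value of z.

Ratio test on column x4 — row 1: entry -1/2 ≤ 0; row 2: 4/(1/2) = 8. Minimum is 8 at row 2 (x3 leaves); pivot element 1/2.
Pivot on row 2; the z-row RHS becomes 4 − (-13/2)·8 = 56.

56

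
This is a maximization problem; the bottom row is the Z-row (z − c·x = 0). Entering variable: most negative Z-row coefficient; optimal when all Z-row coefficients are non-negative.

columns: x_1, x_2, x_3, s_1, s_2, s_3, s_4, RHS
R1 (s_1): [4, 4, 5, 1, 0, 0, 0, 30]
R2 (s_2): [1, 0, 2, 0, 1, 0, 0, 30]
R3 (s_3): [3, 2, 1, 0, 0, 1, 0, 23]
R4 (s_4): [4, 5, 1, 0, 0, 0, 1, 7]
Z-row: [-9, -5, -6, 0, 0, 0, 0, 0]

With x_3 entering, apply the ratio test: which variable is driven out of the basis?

Column x_3 entries and ratios — s_1: 30/5 = 6; s_2: 30/2 = 15; s_3: 23/1 = 23; s_4: 7/1 = 7.
Smallest ratio is 6 in the row of s_1, so s_1 leaves.

s_1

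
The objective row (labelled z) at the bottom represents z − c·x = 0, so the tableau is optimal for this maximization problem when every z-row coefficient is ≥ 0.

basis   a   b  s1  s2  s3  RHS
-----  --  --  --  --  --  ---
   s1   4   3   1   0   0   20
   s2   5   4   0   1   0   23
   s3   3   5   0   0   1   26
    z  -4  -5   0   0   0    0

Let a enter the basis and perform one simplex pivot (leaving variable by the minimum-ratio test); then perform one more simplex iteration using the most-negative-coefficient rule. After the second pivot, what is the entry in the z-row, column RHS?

349/13

Ratio test on column a — row 1: 20/4 = 5; row 2: 23/5 = 23/5; row 3: 26/3 = 26/3. Minimum is 23/5 at row 2 (s2 leaves); pivot element 5.
Divide row 2 by 5; eliminate column a from the other rows.
Second iteration: most negative z-row entry is -9/5 in column b, so b enters.
Ratio test on column b — row 1: entry -1/5 ≤ 0; row 2: (23/5)/(4/5) = 23/4; row 3: (61/5)/(13/5) = 61/13. Minimum is 61/13 at row 3 (s3 leaves); pivot element 13/5.
Divide row 3 by 13/5; eliminate column b from the other rows.
After both pivots, the entry at the z-row, column RHS is 349/13.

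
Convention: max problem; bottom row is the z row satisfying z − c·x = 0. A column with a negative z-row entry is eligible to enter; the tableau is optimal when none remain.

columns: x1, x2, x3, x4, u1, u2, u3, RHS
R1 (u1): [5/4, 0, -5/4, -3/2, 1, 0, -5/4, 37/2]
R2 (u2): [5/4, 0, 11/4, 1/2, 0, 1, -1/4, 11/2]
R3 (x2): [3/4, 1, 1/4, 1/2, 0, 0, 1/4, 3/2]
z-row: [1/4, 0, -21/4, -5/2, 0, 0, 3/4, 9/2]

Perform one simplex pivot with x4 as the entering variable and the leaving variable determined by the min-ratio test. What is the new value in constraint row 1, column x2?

3

Ratio test on column x4 — row 1: entry -3/2 ≤ 0; row 2: (11/2)/(1/2) = 11; row 3: (3/2)/(1/2) = 3. Minimum is 3 at row 3 (x2 leaves); pivot element 1/2.
Divide row 3 by 1/2; eliminate column x4 from the other rows.
Row 1 update in column x2: 0 − (-3/2)·2 = 3.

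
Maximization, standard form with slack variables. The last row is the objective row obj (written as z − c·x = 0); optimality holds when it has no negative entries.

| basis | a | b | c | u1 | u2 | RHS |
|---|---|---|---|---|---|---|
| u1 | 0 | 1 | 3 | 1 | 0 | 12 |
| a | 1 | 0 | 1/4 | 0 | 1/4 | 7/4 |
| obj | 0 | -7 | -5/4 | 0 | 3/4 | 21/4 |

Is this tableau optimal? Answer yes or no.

no

The obj-row has a negative entry -7 in column b, so it is not optimal.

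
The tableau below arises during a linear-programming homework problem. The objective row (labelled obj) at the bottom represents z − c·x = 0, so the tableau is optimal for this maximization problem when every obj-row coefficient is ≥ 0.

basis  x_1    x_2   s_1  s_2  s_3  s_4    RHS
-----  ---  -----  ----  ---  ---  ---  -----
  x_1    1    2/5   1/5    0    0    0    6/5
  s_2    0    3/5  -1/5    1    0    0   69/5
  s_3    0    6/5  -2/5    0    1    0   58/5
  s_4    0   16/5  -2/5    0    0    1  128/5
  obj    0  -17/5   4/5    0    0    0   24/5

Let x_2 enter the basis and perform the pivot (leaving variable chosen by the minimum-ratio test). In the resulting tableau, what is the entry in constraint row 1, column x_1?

Ratio test on column x_2 — row 1: (6/5)/(2/5) = 3; row 2: (69/5)/(3/5) = 23; row 3: (58/5)/(6/5) = 29/3; row 4: (128/5)/(16/5) = 8. Minimum is 3 at row 1 (x_1 leaves); pivot element 2/5.
Divide row 1 by 2/5; eliminate column x_2 from the other rows.
In the new row 1, the x_1 entry is the old entry divided by the pivot: 1/(2/5) = 5/2.

5/2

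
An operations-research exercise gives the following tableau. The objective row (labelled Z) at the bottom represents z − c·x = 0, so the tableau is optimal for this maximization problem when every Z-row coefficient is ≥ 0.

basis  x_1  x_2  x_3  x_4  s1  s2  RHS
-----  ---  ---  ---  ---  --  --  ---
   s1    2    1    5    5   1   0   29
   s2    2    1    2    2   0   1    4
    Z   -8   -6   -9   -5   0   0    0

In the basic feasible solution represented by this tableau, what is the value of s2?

s2 is basic (row 2); its value is the RHS of that row, 4.

4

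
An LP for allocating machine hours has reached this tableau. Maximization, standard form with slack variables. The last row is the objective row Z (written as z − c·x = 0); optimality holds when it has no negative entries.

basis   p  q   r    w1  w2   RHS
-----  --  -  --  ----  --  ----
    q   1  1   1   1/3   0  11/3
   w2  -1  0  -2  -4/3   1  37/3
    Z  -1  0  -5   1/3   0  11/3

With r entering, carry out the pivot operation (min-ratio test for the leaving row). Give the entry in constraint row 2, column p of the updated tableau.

Ratio test on column r — row 1: (11/3)/1 = 11/3; row 2: entry -2 ≤ 0. Minimum is 11/3 at row 1 (q leaves); pivot element 1.
Divide row 1 by 1; eliminate column r from the other rows.
Row 2 update in column p: -1 − (-2)·1 = 1.

1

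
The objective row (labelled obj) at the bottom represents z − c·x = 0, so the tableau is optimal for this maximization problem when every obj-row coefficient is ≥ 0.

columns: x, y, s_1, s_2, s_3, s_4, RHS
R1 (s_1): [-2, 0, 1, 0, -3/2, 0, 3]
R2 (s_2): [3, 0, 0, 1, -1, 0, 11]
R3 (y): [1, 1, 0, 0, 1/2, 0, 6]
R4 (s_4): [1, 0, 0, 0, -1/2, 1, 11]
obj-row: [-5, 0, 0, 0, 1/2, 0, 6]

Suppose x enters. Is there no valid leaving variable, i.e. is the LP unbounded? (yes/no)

Column x has positive entries in row(s) 2, 3, 4, so the ratio test bounds it — not unbounded.

no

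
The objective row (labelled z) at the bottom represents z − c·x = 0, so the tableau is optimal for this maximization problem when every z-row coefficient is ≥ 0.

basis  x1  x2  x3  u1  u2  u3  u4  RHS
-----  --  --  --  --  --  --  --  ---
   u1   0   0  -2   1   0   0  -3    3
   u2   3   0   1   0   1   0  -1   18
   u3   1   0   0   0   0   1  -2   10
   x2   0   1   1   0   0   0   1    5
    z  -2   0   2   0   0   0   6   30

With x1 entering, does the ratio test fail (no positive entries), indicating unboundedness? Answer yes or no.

no

Column x1 has positive entries in row(s) 2, 3, so the ratio test bounds it — not unbounded.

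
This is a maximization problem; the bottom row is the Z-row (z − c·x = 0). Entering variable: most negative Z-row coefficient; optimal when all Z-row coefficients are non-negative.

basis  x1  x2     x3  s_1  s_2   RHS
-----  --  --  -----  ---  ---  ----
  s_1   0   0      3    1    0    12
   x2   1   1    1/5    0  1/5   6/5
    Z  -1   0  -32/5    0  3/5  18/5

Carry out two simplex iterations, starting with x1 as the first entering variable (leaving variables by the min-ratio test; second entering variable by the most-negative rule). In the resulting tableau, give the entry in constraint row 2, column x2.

1

Ratio test on column x1 — row 1: entry 0 ≤ 0; row 2: (6/5)/1 = 6/5. Minimum is 6/5 at row 2 (x2 leaves); pivot element 1.
Divide row 2 by 1; eliminate column x1 from the other rows.
Second iteration: most negative Z-row entry is -31/5 in column x3, so x3 enters.
Ratio test on column x3 — row 1: 12/3 = 4; row 2: (6/5)/(1/5) = 6. Minimum is 4 at row 1 (s_1 leaves); pivot element 3.
Divide row 1 by 3; eliminate column x3 from the other rows.
After both pivots, the entry at constraint row 2, column x2 is 1.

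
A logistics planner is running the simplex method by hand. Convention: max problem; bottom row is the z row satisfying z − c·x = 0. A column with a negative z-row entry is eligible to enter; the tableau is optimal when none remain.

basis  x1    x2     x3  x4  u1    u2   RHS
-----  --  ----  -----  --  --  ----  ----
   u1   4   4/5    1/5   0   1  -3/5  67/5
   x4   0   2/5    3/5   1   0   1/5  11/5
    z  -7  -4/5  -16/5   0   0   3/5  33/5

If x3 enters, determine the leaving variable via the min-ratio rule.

Column x3 entries and ratios — u1: (67/5)/(1/5) = 67; x4: (11/5)/(3/5) = 11/3.
Smallest ratio is 11/3 in the row of x4, so x4 leaves.

x4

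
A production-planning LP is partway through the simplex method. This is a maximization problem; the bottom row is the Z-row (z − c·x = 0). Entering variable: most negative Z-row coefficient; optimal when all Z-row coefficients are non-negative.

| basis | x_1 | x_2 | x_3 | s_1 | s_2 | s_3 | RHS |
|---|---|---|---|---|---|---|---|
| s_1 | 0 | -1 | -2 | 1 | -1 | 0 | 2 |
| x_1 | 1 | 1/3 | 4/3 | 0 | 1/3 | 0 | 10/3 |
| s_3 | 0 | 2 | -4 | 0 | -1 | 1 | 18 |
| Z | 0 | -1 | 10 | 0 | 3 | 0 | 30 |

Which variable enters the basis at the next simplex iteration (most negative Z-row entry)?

Negative Z-row entries: x_2: -1.
The most negative is -1 in column x_2, so x_2 enters.

x_2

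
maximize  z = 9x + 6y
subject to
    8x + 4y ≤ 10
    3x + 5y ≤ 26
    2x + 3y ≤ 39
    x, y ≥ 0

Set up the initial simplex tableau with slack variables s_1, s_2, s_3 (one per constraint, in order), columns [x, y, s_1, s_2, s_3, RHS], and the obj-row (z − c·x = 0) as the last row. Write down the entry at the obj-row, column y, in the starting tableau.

The obj-row carries the negated objective coefficients: the y entry is -6.

-6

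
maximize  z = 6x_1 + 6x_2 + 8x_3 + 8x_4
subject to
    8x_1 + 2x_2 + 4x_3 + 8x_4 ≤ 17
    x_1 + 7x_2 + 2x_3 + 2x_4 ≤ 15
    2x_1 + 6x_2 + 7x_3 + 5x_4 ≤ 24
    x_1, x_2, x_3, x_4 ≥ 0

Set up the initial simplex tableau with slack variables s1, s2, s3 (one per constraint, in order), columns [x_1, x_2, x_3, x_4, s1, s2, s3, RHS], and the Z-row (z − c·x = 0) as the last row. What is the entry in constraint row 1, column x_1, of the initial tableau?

Constraint 1 has coefficient 8 on x_1.

8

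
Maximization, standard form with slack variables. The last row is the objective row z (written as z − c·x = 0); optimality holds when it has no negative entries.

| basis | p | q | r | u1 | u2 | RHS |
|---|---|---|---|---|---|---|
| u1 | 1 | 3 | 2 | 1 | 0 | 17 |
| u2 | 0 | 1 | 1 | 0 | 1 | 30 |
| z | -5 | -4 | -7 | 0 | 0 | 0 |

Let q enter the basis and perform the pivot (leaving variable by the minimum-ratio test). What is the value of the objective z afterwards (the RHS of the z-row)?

68/3

Ratio test on column q — row 1: 17/3 = 17/3; row 2: 30/1 = 30. Minimum is 17/3 at row 1 (u1 leaves); pivot element 3.
Pivot on row 1; the z-row RHS becomes 0 − (-4)·(17/3) = 68/3.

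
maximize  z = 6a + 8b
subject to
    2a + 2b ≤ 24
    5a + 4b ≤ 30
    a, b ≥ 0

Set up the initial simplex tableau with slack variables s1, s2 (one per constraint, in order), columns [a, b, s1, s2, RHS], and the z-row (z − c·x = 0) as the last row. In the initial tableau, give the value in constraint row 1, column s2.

0

Slack s2 belongs to constraint 2; its column is the unit vector e_2, so the entry in row 1 is 0.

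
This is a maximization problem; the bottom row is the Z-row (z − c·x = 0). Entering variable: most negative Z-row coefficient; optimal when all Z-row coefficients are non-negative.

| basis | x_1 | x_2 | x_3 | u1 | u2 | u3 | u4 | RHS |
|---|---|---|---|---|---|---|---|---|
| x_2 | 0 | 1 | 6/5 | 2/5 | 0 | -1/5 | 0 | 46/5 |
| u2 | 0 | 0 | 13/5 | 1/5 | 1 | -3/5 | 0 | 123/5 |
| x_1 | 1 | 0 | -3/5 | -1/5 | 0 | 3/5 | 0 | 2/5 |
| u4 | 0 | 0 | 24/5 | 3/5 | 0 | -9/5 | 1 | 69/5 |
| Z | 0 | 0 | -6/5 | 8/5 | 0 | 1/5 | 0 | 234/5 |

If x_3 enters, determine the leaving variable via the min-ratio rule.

u4

Column x_3 entries and ratios — x_2: (46/5)/(6/5) = 23/3; u2: (123/5)/(13/5) = 123/13; x_1: -3/5 ≤ 0, skip; u4: (69/5)/(24/5) = 23/8.
Smallest ratio is 23/8 in the row of u4, so u4 leaves.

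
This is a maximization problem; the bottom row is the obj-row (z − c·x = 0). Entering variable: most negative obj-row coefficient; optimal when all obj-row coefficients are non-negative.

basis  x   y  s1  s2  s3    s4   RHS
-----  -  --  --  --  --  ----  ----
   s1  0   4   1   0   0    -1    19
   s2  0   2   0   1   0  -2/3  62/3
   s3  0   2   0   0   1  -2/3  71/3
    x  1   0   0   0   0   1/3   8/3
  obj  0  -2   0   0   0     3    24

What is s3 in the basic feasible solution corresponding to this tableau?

71/3

s3 is basic (row 3); its value is the RHS of that row, 71/3.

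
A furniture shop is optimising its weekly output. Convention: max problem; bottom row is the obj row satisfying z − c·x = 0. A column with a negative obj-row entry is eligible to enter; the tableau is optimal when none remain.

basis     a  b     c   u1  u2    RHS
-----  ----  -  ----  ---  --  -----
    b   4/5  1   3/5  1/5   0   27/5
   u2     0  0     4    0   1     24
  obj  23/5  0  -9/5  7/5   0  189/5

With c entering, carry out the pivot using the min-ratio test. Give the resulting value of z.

243/5

Ratio test on column c — row 1: (27/5)/(3/5) = 9; row 2: 24/4 = 6. Minimum is 6 at row 2 (u2 leaves); pivot element 4.
Pivot on row 2; the obj-row RHS becomes 189/5 − (-9/5)·6 = 243/5.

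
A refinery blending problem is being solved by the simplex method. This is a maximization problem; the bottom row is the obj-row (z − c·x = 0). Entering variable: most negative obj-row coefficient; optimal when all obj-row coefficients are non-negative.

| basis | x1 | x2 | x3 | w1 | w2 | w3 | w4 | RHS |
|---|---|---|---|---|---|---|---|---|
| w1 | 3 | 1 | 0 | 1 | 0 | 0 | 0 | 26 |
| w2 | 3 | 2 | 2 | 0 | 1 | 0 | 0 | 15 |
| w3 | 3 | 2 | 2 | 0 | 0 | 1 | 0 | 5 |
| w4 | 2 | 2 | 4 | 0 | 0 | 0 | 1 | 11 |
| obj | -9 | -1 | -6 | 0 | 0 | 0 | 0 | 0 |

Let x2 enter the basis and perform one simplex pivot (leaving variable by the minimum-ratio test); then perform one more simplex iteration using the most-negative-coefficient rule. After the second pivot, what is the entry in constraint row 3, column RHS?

5/3

Ratio test on column x2 — row 1: 26/1 = 26; row 2: 15/2 = 15/2; row 3: 5/2 = 5/2; row 4: 11/2 = 11/2. Minimum is 5/2 at row 3 (w3 leaves); pivot element 2.
Divide row 3 by 2; eliminate column x2 from the other rows.
Second iteration: most negative obj-row entry is -15/2 in column x1, so x1 enters.
Ratio test on column x1 — row 1: (47/2)/(3/2) = 47/3; row 2: entry 0 ≤ 0; row 3: (5/2)/(3/2) = 5/3; row 4: entry -1 ≤ 0. Minimum is 5/3 at row 3 (x2 leaves); pivot element 3/2.
Divide row 3 by 3/2; eliminate column x1 from the other rows.
After both pivots, the entry at constraint row 3, column RHS is 5/3.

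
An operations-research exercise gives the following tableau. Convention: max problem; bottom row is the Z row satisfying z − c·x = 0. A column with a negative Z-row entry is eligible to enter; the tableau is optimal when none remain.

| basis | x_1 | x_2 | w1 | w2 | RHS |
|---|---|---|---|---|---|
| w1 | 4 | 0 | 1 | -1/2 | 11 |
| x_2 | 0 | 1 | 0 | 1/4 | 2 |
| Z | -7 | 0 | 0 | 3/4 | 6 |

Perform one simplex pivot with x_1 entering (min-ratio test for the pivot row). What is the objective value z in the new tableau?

Ratio test on column x_1 — row 1: 11/4 = 11/4; row 2: entry 0 ≤ 0. Minimum is 11/4 at row 1 (w1 leaves); pivot element 4.
Pivot on row 1; the Z-row RHS becomes 6 − (-7)·(11/4) = 101/4.

101/4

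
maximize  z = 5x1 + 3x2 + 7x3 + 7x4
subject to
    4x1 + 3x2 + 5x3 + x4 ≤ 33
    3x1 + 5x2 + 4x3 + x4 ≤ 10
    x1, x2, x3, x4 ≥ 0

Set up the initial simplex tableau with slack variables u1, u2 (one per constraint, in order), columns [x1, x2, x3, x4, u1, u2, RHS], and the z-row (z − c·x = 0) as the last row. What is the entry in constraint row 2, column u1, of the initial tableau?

Slack u1 belongs to constraint 1; its column is the unit vector e_1, so the entry in row 2 is 0.

0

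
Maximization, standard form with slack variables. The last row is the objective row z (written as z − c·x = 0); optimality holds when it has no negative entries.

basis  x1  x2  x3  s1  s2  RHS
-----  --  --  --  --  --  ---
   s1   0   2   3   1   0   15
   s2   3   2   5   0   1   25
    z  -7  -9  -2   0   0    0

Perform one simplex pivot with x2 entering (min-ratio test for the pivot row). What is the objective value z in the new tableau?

Ratio test on column x2 — row 1: 15/2 = 15/2; row 2: 25/2 = 25/2. Minimum is 15/2 at row 1 (s1 leaves); pivot element 2.
Pivot on row 1; the z-row RHS becomes 0 − (-9)·(15/2) = 135/2.

135/2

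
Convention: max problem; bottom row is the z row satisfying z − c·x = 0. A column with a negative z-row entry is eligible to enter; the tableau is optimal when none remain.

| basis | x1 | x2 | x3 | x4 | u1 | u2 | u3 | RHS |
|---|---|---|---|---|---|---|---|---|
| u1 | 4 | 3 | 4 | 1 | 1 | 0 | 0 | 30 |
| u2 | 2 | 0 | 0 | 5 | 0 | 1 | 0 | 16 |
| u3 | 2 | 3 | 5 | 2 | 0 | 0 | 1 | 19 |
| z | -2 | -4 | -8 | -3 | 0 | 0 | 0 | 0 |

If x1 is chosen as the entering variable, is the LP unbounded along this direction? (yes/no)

Column x1 has positive entries in row(s) 1, 2, 3, so the ratio test bounds it — not unbounded.

no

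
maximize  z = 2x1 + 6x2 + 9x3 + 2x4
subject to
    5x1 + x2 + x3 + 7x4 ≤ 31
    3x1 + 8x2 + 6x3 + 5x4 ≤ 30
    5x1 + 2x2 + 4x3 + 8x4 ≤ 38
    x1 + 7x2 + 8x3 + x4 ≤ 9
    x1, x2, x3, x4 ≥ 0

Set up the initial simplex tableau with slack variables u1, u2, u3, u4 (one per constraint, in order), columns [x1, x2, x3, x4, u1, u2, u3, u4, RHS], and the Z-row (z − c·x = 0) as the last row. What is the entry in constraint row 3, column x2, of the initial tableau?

Constraint 3 has coefficient 2 on x2.

2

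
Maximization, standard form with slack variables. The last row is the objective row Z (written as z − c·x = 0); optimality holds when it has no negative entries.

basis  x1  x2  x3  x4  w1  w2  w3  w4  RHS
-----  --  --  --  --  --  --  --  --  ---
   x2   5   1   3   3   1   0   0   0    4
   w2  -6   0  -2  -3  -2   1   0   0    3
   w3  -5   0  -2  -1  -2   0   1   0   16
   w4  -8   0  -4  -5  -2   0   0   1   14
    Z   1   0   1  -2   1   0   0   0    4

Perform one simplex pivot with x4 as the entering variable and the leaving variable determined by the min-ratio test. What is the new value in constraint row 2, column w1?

-1

Ratio test on column x4 — row 1: 4/3 = 4/3; row 2: entry -3 ≤ 0; row 3: entry -1 ≤ 0; row 4: entry -5 ≤ 0. Minimum is 4/3 at row 1 (x2 leaves); pivot element 3.
Divide row 1 by 3; eliminate column x4 from the other rows.
Row 2 update in column w1: -2 − (-3)·(1/3) = -1.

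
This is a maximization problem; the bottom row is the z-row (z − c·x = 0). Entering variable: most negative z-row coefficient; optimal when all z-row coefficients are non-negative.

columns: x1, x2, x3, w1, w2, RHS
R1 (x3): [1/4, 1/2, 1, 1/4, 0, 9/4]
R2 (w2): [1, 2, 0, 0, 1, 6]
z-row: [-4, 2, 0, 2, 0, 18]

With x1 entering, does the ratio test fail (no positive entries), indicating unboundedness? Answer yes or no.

Column x1 has positive entries in row(s) 1, 2, so the ratio test bounds it — not unbounded.

no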